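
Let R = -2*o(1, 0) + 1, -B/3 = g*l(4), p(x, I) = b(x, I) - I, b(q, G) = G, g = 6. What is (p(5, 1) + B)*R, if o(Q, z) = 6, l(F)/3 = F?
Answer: 2376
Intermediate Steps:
l(F) = 3*F
p(x, I) = 0 (p(x, I) = I - I = 0)
B = -216 (B = -18*3*4 = -18*12 = -3*72 = -216)
R = -11 (R = -2*6 + 1 = -12 + 1 = -11)
(p(5, 1) + B)*R = (0 - 216)*(-11) = -216*(-11) = 2376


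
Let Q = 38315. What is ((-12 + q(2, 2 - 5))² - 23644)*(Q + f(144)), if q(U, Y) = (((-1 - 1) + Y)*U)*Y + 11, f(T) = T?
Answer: -876980577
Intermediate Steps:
q(U, Y) = 11 + U*Y*(-2 + Y) (q(U, Y) = ((-2 + Y)*U)*Y + 11 = (U*(-2 + Y))*Y + 11 = U*Y*(-2 + Y) + 11 = 11 + U*Y*(-2 + Y))
((-12 + q(2, 2 - 5))² - 23644)*(Q + f(144)) = ((-12 + (11 + 2*(2 - 5)² - 2*2*(2 - 5)))² - 23644)*(38315 + 144) = ((-12 + (11 + 2*(-3)² - 2*2*(-3)))² - 23644)*38459 = ((-12 + (11 + 2*9 + 12))² - 23644)*38459 = ((-12 + (11 + 18 + 12))² - 23644)*38459 = ((-12 + 41)² - 23644)*38459 = (29² - 23644)*38459 = (841 - 23644)*38459 = -22803*38459 = -876980577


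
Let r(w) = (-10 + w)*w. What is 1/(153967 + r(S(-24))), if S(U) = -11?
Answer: 1/154198 ≈ 6.4852e-6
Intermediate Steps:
r(w) = w*(-10 + w)
1/(153967 + r(S(-24))) = 1/(153967 - 11*(-10 - 11)) = 1/(153967 - 11*(-21)) = 1/(153967 + 231) = 1/154198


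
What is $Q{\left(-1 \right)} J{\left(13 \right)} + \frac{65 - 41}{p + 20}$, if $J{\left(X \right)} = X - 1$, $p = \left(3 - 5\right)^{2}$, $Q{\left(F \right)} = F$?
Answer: $-11$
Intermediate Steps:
$p = 4$ ($p = \left(-2\right)^{2} = 4$)
$J{\left(X \right)} = -1 + X$ ($J{\left(X \right)} = X - 1 = -1 + X$)
$Q{\left(-1 \right)} J{\left(13 \right)} + \frac{65 - 41}{p + 20} = - (-1 + 13) + \frac{65 - 41}{4 + 20} = \left(-1\right) 12 + \frac{24}{24} = -12 + 24 \cdot \frac{1}{24} = -12 + 1 = -11$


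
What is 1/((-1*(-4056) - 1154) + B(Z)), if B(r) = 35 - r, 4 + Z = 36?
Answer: 1/2905 ≈ 0.00034423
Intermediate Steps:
Z = 32 (Z = -4 + 36 = 32)
1/((-1*(-4056) - 1154) + B(Z)) = 1/((-1*(-4056) - 1154) + (35 - 1*32)) = 1/((4056 - 1154) + (35 - 32)) = 1/(2902 + 3) = 1/2905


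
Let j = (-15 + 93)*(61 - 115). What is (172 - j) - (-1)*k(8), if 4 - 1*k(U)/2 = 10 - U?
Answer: 4388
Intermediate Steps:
k(U) = -12 + 2*U (k(U) = 8 - 2*(10 - U) = 8 + (-20 + 2*U) = -12 + 2*U)
j = -4212 (j = 78*(-54) = -4212)
(172 - j) - (-1)*k(8) = (172 - 1*(-4212)) - (-1)*(-12 + 2*8) = (172 + 4212) - (-1)*(-12 + 16) = 4384 - (-1)*4 = 4384 - 1*(-4) = 4384 + 4 = 4388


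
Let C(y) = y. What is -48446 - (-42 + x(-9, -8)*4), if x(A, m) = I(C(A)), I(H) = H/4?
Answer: -48395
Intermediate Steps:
I(H) = H/4 (I(H) = H*(¼) = H/4)
x(A, m) = A/4
-48446 - (-42 + x(-9, -8)*4) = -48446 - (-42 + ((¼)*(-9))*4) = -48446 - (-42 - 9/4*4) = -48446 - (-42 - 9) = -48446 - 1*(-51) = -48446 + 51 = -48395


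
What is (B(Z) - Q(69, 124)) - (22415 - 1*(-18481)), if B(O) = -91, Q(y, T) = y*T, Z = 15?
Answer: -49543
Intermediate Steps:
Q(y, T) = T*y
(B(Z) - Q(69, 124)) - (22415 - 1*(-18481)) = (-91 - 124*69) - (22415 - 1*(-18481)) = (-91 - 1*8556) - (22415 + 18481) = (-91 - 8556) - 1*40896 = -8647 - 40896 = -49543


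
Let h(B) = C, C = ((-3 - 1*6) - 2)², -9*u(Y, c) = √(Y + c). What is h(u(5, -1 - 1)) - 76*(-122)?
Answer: 9393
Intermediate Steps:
u(Y, c) = -√(Y + c)/9
C = 121 (C = ((-3 - 6) - 2)² = (-9 - 2)² = (-11)² = 121)
h(B) = 121
h(u(5, -1 - 1)) - 76*(-122) = 121 - 76*(-122) = 121 + 9272 = 9393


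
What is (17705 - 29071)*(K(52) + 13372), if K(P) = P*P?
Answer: -182719816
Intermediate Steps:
K(P) = P²
(17705 - 29071)*(K(52) + 13372) = (17705 - 29071)*(52² + 13372) = -11366*(2704 + 13372) = -11366*16076 = -182719816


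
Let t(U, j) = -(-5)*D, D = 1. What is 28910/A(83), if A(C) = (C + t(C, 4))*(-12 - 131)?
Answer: -14455/6292 ≈ -2.2974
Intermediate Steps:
t(U, j) = 5 (t(U, j) = -(-5) = -1*(-5) = 5)
A(C) = -715 - 143*C (A(C) = (C + 5)*(-12 - 131) = (5 + C)*(-143) = -715 - 143*C)
28910/A(83) = 28910/(-715 - 143*83) = 28910/(-715 - 11869) = 28910/(-12584) = 28910*(-1/12584) = -14455/6292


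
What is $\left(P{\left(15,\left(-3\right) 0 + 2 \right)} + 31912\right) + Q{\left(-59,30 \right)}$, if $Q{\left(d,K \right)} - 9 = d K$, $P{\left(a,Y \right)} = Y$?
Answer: $30153$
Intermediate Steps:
$Q{\left(d,K \right)} = 9 + K d$ ($Q{\left(d,K \right)} = 9 + d K = 9 + K d$)
$\left(P{\left(15,\left(-3\right) 0 + 2 \right)} + 31912\right) + Q{\left(-59,30 \right)} = \left(\left(\left(-3\right) 0 + 2\right) + 31912\right) + \left(9 + 30 \left(-59\right)\right) = \left(\left(0 + 2\right) + 31912\right) + \left(9 - 1770\right) = \left(2 + 31912\right) - 1761 = 31914 - 1761 = 30153$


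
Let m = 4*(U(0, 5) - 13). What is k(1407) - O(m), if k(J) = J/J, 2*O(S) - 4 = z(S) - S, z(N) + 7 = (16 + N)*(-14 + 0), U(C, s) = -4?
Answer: -791/2 ≈ -395.50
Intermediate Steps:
z(N) = -231 - 14*N (z(N) = -7 + (16 + N)*(-14 + 0) = -7 + (16 + N)*(-14) = -7 + (-224 - 14*N) = -231 - 14*N)
m = -68 (m = 4*(-4 - 13) = 4*(-17) = -68)
O(S) = -227/2 - 15*S/2 (O(S) = 2 + ((-231 - 14*S) - S)/2 = 2 + (-231 - 15*S)/2 = 2 + (-231/2 - 15*S/2) = -227/2 - 15*S/2)
k(J) = 1
k(1407) - O(m) = 1 - (-227/2 - 15/2*(-68)) = 1 - (-227/2 + 510) = 1 - 1*793/2 = 1 - 793/2 = -791/2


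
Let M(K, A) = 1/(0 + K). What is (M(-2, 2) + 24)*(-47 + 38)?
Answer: -423/2 ≈ -211.50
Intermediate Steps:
M(K, A) = 1/K
(M(-2, 2) + 24)*(-47 + 38) = (1/(-2) + 24)*(-47 + 38) = (-½ + 24)*(-9) = (47/2)*(-9) = -423/2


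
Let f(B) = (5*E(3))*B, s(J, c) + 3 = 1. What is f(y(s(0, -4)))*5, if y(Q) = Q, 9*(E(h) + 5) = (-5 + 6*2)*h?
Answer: 400/3 ≈ 133.33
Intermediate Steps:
E(h) = -5 + 7*h/9 (E(h) = -5 + ((-5 + 6*2)*h)/9 = -5 + ((-5 + 12)*h)/9 = -5 + (7*h)/9 = -5 + 7*h/9)
s(J, c) = -2 (s(J, c) = -3 + 1 = -2)
f(B) = -40*B/3 (f(B) = (5*(-5 + (7/9)*3))*B = (5*(-5 + 7/3))*B = (5*(-8/3))*B = -40*B/3)
f(y(s(0, -4)))*5 = -40/3*(-2)*5 = (80/3)*5 = 400/3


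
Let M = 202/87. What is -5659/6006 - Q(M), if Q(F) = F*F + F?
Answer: -131150413/15153138 ≈ -8.6550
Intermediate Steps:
M = 202/87 (M = 202*(1/87) = 202/87 ≈ 2.3218)
Q(F) = F + F**2 (Q(F) = F**2 + F = F + F**2)
-5659/6006 - Q(M) = -5659/6006 - 202*(1 + 202/87)/87 = -5659*1/6006 - 202*289/(87*87) = -5659/6006 - 1*58378/7569 = -5659/6006 - 58378/7569 = -131150413/15153138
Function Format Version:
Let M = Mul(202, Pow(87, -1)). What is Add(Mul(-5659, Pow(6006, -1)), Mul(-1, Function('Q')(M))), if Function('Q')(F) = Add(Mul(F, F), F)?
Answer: Rational(-131150413, 15153138) ≈ -8.6550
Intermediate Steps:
M = Rational(202, 87) (M = Mul(202, Rational(1, 87)) = Rational(202, 87) ≈ 2.3218)
Function('Q')(F) = Add(F, Pow(F, 2)) (Function('Q')(F) = Add(Pow(F, 2), F) = Add(F, Pow(F, 2)))
Add(Mul(-5659, Pow(6006, -1)), Mul(-1, Function('Q')(M))) = Add(Mul(-5659, Pow(6006, -1)), Mul(-1, Mul(Rational(202, 87), Add(1, Rational(202, 87))))) = Add(Mul(-5659, Rational(1, 6006)), Mul(-1, Mul(Rational(202, 87), Rational(289, 87)))) = Add(Rational(-5659, 6006), Mul(-1, Rational(58378, 7569))) = Add(Rational(-5659, 6006), Rational(-58378, 7569)) = Rational(-131150413, 15153138)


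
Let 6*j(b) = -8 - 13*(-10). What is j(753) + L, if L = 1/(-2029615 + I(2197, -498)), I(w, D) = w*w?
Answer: 56876279/2797194 ≈ 20.333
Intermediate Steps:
I(w, D) = w²
j(b) = 61/3 (j(b) = (-8 - 13*(-10))/6 = (-8 + 130)/6 = (⅙)*122 = 61/3)
L = 1/2797194 (L = 1/(-2029615 + 2197²) = 1/(-2029615 + 4826809) = 1/2797194 ≈ 3.5750e-7)
j(753) + L = 61/3 + 1/2797194 = 56876279/2797194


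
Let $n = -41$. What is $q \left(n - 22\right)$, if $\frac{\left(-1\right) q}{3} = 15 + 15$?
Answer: $5670$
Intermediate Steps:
$q = -90$ ($q = - 3 \left(15 + 15\right) = \left(-3\right) 30 = -90$)
$q \left(n - 22\right) = - 90 \left(-41 - 22\right) = \left(-90\right) \left(-63\right) = 5670$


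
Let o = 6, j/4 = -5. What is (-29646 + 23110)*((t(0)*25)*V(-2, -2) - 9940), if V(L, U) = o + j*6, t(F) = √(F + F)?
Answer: 64967840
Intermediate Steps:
j = -20 (j = 4*(-5) = -20)
t(F) = √2*√F (t(F) = √(2*F) = √2*√F)
V(L, U) = -114 (V(L, U) = 6 - 20*6 = 6 - 120 = -114)
(-29646 + 23110)*((t(0)*25)*V(-2, -2) - 9940) = (-29646 + 23110)*(((√2*√0)*25)*(-114) - 9940) = -6536*(((√2*0)*25)*(-114) - 9940) = -6536*((0*25)*(-114) - 9940) = -6536*(0*(-114) - 9940) = -6536*(0 - 9940) = -6536*(-9940) = 64967840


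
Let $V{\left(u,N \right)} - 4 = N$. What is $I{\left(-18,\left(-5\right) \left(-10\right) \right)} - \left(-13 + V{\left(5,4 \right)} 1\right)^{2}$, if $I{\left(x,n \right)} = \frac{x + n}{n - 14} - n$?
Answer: $- \frac{667}{9} \approx -74.111$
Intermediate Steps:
$V{\left(u,N \right)} = 4 + N$
$I{\left(x,n \right)} = - n + \frac{n + x}{-14 + n}$ ($I{\left(x,n \right)} = \frac{n + x}{-14 + n} - n = - n + \frac{n + x}{-14 + n}$)
$I{\left(-18,\left(-5\right) \left(-10\right) \right)} - \left(-13 + V{\left(5,4 \right)} 1\right)^{2} = \frac{-18 - \left(\left(-5\right) \left(-10\right)\right)^{2} + 15 \left(\left(-5\right) \left(-10\right)\right)}{-14 - -50} - \left(-13 + \left(4 + 4\right) 1\right)^{2} = \frac{-18 - 50^{2} + 15 \cdot 50}{-14 + 50} - \left(-13 + 8 \cdot 1\right)^{2} = \frac{-18 - 2500 + 750}{36} - \left(-13 + 8\right)^{2} = \frac{-18 - 2500 + 750}{36} - \left(-5\right)^{2} = \frac{1}{36} \left(-1768\right) - 25 = - \frac{442}{9} - 25 = - \frac{667}{9}$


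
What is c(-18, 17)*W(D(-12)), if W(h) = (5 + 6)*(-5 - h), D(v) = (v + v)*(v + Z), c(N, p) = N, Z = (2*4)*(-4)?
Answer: 210078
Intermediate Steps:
Z = -32 (Z = 8*(-4) = -32)
D(v) = 2*v*(-32 + v) (D(v) = (v + v)*(v - 32) = (2*v)*(-32 + v) = 2*v*(-32 + v))
W(h) = -55 - 11*h (W(h) = 11*(-5 - h) = -55 - 11*h)
c(-18, 17)*W(D(-12)) = -18*(-55 - 22*(-12)*(-32 - 12)) = -18*(-55 - 22*(-12)*(-44)) = -18*(-55 - 11*1056) = -18*(-55 - 11616) = -18*(-11671) = 210078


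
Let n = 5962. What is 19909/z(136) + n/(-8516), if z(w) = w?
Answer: 42183553/289544 ≈ 145.69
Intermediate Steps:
19909/z(136) + n/(-8516) = 19909/136 + 5962/(-8516) = 19909*(1/136) + 5962*(-1/8516) = 19909/136 - 2981/4258 = 42183553/289544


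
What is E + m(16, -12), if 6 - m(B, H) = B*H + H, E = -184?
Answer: 26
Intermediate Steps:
m(B, H) = 6 - H - B*H (m(B, H) = 6 - (B*H + H) = 6 - (H + B*H) = 6 + (-H - B*H) = 6 - H - B*H)
E + m(16, -12) = -184 + (6 - 1*(-12) - 1*16*(-12)) = -184 + (6 + 12 + 192) = -184 + 210 = 26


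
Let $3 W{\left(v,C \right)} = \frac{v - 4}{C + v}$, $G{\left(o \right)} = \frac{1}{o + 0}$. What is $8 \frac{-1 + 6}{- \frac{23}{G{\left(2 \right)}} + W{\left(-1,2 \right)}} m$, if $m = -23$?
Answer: $\frac{2760}{143} \approx 19.301$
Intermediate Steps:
$G{\left(o \right)} = \frac{1}{o}$
$W{\left(v,C \right)} = \frac{-4 + v}{3 \left(C + v\right)}$ ($W{\left(v,C \right)} = \frac{\left(v - 4\right) \frac{1}{C + v}}{3} = \frac{\left(-4 + v\right) \frac{1}{C + v}}{3} = \frac{\frac{1}{C + v} \left(-4 + v\right)}{3} = \frac{-4 + v}{3 \left(C + v\right)}$)
$8 \frac{-1 + 6}{- \frac{23}{G{\left(2 \right)}} + W{\left(-1,2 \right)}} m = 8 \frac{-1 + 6}{- \frac{23}{\frac{1}{2}} + \frac{-4 - 1}{3 \left(2 - 1\right)}} \left(-23\right) = 8 \frac{5}{- 23 \frac{1}{\frac{1}{2}} + \frac{1}{3} \cdot 1^{-1} \left(-5\right)} \left(-23\right) = 8 \frac{5}{\left(-23\right) 2 + \frac{1}{3} \cdot 1 \left(-5\right)} \left(-23\right) = 8 \frac{5}{-46 - \frac{5}{3}} \left(-23\right) = 8 \frac{5}{- \frac{143}{3}} \left(-23\right) = 8 \cdot 5 \left(- \frac{3}{143}\right) \left(-23\right) = 8 \left(- \frac{15}{143}\right) \left(-23\right) = \left(- \frac{120}{143}\right) \left(-23\right) = \frac{2760}{143}$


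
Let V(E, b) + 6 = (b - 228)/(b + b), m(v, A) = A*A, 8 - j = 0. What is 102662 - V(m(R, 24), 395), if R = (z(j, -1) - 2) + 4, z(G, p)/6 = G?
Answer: 81107553/790 ≈ 1.0267e+5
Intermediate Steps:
j = 8 (j = 8 - 1*0 = 8 + 0 = 8)
z(G, p) = 6*G
R = 50 (R = (6*8 - 2) + 4 = (48 - 2) + 4 = 46 + 4 = 50)
m(v, A) = A**2
V(E, b) = -6 + (-228 + b)/(2*b) (V(E, b) = -6 + (b - 228)/(b + b) = -6 + (-228 + b)/((2*b)) = -6 + (-228 + b)*(1/(2*b)) = -6 + (-228 + b)/(2*b))
102662 - V(m(R, 24), 395) = 102662 - (-11/2 - 114/395) = 102662 - 1*(-4573/790) = 102662 + 4573/790 = 81107553/790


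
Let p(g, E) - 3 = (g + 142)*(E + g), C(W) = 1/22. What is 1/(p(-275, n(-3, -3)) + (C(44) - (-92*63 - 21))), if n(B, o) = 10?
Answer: 22/903431 ≈ 2.4352e-5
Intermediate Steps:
C(W) = 1/22
p(g, E) = 3 + (142 + g)*(E + g) (p(g, E) = 3 + (g + 142)*(E + g) = 3 + (142 + g)*(E + g))
1/(p(-275, n(-3, -3)) + (C(44) - (-92*63 - 21))) = 1/((3 + (-275)**2 + 142*10 + 142*(-275) + 10*(-275)) + (1/22 - (-92*63 - 21))) = 1/((3 + 75625 + 1420 - 39050 - 2750) + (1/22 - (-5796 - 21))) = 1/(35248 + (1/22 - 1*(-5817))) = 1/(35248 + (1/22 + 5817)) = 1/(35248 + 127975/22) = 1/(903431/22) = 22/903431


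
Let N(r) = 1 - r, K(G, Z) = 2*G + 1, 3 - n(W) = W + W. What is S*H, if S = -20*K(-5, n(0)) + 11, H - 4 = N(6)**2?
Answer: 5539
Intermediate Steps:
n(W) = 3 - 2*W (n(W) = 3 - (W + W) = 3 - 2*W)
K(G, Z) = 1 + 2*G
H = 29 (H = 4 + (1 - 1*6)**2 = 4 + (1 - 6)**2 = 4 + (-5)**2 = 4 + 25 = 29)
S = 191 (S = -20*(1 + 2*(-5)) + 11 = -20*(1 - 10) + 11 = -20*(-9) + 11 = 180 + 11 = 191)
S*H = 191*29 = 5539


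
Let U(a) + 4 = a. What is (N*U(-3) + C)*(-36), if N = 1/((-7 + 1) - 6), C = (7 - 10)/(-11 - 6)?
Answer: -465/17 ≈ -27.353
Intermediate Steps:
U(a) = -4 + a
C = 3/17 (C = -3/(-17) = -3*(-1/17) = 3/17 ≈ 0.17647)
N = -1/12 (N = 1/(-6 - 6) = 1/(-12) = -1/12 ≈ -0.083333)
(N*U(-3) + C)*(-36) = (-(-4 - 3)/12 + 3/17)*(-36) = (-1/12*(-7) + 3/17)*(-36) = (7/12 + 3/17)*(-36) = (155/204)*(-36) = -465/17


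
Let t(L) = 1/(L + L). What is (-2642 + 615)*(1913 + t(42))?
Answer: -325724711/84 ≈ -3.8777e+6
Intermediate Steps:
t(L) = 1/(2*L)
(-2642 + 615)*(1913 + t(42)) = (-2642 + 615)*(1913 + (½)/42) = -2027*(1913 + (½)*(1/42)) = -2027*(1913 + 1/84) = -2027*160693/84 = -325724711/84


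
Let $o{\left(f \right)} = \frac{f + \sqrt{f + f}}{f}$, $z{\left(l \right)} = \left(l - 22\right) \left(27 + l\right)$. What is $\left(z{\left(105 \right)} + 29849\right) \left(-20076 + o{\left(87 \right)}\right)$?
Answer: $-819160375 + \frac{40805 \sqrt{174}}{87} \approx -8.1915 \cdot 10^{8}$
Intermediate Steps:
$z{\left(l \right)} = \left(-22 + l\right) \left(27 + l\right)$
$o{\left(f \right)} = \frac{f + \sqrt{2} \sqrt{f}}{f}$ ($o{\left(f \right)} = \frac{f + \sqrt{2 f}}{f} = \frac{f + \sqrt{2} \sqrt{f}}{f}$)
$\left(z{\left(105 \right)} + 29849\right) \left(-20076 + o{\left(87 \right)}\right) = \left(\left(-594 + 105^{2} + 5 \cdot 105\right) + 29849\right) \left(-20076 + \left(1 + \frac{\sqrt{2}}{\sqrt{87}}\right)\right) = \left(\left(-594 + 11025 + 525\right) + 29849\right) \left(-20076 + \left(1 + \sqrt{2} \frac{\sqrt{87}}{87}\right)\right) = \left(10956 + 29849\right) \left(-20076 + \left(1 + \frac{\sqrt{174}}{87}\right)\right) = 40805 \left(-20075 + \frac{\sqrt{174}}{87}\right) = -819160375 + \frac{40805 \sqrt{174}}{87}$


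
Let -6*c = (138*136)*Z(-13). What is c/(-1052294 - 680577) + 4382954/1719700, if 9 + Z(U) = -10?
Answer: 3746444335267/1490009129350 ≈ 2.5144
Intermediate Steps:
Z(U) = -19 (Z(U) = -9 - 10 = -19)
c = 59432 (c = -138*136*(-19)/6 = -3128*(-19) = -⅙*(-356592) = 59432)
c/(-1052294 - 680577) + 4382954/1719700 = 59432/(-1052294 - 680577) + 4382954/1719700 = 59432/(-1732871) + 4382954*(1/1719700) = 59432*(-1/1732871) + 2191477/859850 = -59432/1732871 + 2191477/859850 = 3746444335267/1490009129350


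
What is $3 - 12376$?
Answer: $-12373$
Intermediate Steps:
$3 - 12376 = -12373$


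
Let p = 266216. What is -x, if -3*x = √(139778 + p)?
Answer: √405994/3 ≈ 212.39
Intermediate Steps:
x = -√405994/3 (x = -√(139778 + 266216)/3 = -√405994/3 ≈ -212.39)
-x = -(-1)*√405994/3 = √405994/3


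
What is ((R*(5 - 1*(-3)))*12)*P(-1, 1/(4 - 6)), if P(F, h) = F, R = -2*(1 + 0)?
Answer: 192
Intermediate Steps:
R = -2 (R = -2*1 = -2)
((R*(5 - 1*(-3)))*12)*P(-1, 1/(4 - 6)) = (-2*(5 - 1*(-3))*12)*(-1) = (-2*(5 + 3)*12)*(-1) = (-2*8*12)*(-1) = -16*12*(-1) = -192*(-1) = 192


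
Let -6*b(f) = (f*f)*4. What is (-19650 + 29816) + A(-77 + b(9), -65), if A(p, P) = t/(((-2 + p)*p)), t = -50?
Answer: 177122168/17423 ≈ 10166.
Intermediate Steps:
b(f) = -2*f²/3 (b(f) = -f*f*4/6 = -f²*4/6 = -2*f²/3)
A(p, P) = -50/(p*(-2 + p)) (A(p, P) = -50*1/(p*(-2 + p)) = -50/(p*(-2 + p)))
(-19650 + 29816) + A(-77 + b(9), -65) = (-19650 + 29816) - 50/((-77 - ⅔*9²)*(-2 + (-77 - ⅔*9²))) = 10166 - 50/((-77 - ⅔*81)*(-2 + (-77 - ⅔*81))) = 10166 - 50/((-77 - 54)*(-2 + (-77 - 54))) = 10166 - 50/(-131*(-2 - 131)) = 10166 - 50*(-1/131)/(-133) = 10166 - 50*(-1/131)*(-1/133) = 10166 - 50/17423 = 177122168/17423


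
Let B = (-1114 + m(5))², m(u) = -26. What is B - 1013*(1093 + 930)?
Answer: -749699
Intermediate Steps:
B = 1299600 (B = (-1114 - 26)² = (-1140)² = 1299600)
B - 1013*(1093 + 930) = 1299600 - 1013*(1093 + 930) = 1299600 - 1013*2023 = 1299600 - 1*2049299 = 1299600 - 2049299 = -749699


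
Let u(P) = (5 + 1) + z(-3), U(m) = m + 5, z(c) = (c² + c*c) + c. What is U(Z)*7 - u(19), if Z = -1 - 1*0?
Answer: 7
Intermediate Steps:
Z = -1 (Z = -1 + 0 = -1)
z(c) = c + 2*c² (z(c) = (c² + c²) + c = 2*c² + c = c + 2*c²)
U(m) = 5 + m
u(P) = 21 (u(P) = (5 + 1) - 3*(1 + 2*(-3)) = 6 - 3*(1 - 6) = 6 - 3*(-5) = 6 + 15 = 21)
U(Z)*7 - u(19) = (5 - 1)*7 - 1*21 = 4*7 - 21 = 28 - 21 = 7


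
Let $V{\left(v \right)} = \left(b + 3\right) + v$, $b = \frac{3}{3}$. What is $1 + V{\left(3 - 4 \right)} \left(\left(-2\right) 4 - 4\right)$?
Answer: $-35$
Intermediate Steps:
$b = 1$ ($b = 3 \cdot \frac{1}{3} = 1$)
$V{\left(v \right)} = 4 + v$ ($V{\left(v \right)} = \left(1 + 3\right) + v = 4 + v$)
$1 + V{\left(3 - 4 \right)} \left(\left(-2\right) 4 - 4\right) = 1 + \left(4 + \left(3 - 4\right)\right) \left(\left(-2\right) 4 - 4\right) = 1 + \left(4 - 1\right) \left(-8 - 4\right) = 1 + 3 \left(-12\right) = 1 - 36 = -35$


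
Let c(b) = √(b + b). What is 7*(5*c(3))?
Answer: 35*√6 ≈ 85.732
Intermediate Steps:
c(b) = √2*√b (c(b) = √(2*b) = √2*√b)
7*(5*c(3)) = 7*(5*(√2*√3)) = 7*(5*√6) = 35*√6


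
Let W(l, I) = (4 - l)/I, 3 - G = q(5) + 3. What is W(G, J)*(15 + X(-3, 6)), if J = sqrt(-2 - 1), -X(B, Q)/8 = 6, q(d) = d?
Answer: 99*I*sqrt(3) ≈ 171.47*I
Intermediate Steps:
X(B, Q) = -48 (X(B, Q) = -8*6 = -48)
J = I*sqrt(3) (J = sqrt(-3) = I*sqrt(3) ≈ 1.732*I)
G = -5 (G = 3 - (5 + 3) = 3 - 1*8 = 3 - 8 = -5)
W(l, I) = (4 - l)/I
W(G, J)*(15 + X(-3, 6)) = ((4 - 1*(-5))/((I*sqrt(3))))*(15 - 48) = ((-I*sqrt(3)/3)*(4 + 5))*(-33) = (-I*sqrt(3)/3*9)*(-33) = -3*I*sqrt(3)*(-33) = 99*I*sqrt(3)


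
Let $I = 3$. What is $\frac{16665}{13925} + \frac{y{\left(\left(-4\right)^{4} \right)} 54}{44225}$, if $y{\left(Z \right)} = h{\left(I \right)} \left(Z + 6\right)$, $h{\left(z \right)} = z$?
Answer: $\frac{53121693}{24633325} \approx 2.1565$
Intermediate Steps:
$y{\left(Z \right)} = 18 + 3 Z$ ($y{\left(Z \right)} = 3 \left(Z + 6\right) = 3 \left(6 + Z\right) = 18 + 3 Z$)
$\frac{16665}{13925} + \frac{y{\left(\left(-4\right)^{4} \right)} 54}{44225} = \frac{16665}{13925} + \frac{\left(18 + 3 \left(-4\right)^{4}\right) 54}{44225} = 16665 \cdot \frac{1}{13925} + \left(18 + 3 \cdot 256\right) 54 \cdot \frac{1}{44225} = \frac{3333}{2785} + \left(18 + 768\right) 54 \cdot \frac{1}{44225} = \frac{3333}{2785} + 786 \cdot 54 \cdot \frac{1}{44225} = \frac{3333}{2785} + 42444 \cdot \frac{1}{44225} = \frac{3333}{2785} + \frac{42444}{44225} = \frac{53121693}{24633325}$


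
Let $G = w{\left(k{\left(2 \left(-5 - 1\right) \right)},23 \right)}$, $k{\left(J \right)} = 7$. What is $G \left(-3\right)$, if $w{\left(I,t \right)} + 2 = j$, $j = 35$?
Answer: $-99$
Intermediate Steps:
$w{\left(I,t \right)} = 33$ ($w{\left(I,t \right)} = -2 + 35 = 33$)
$G = 33$
$G \left(-3\right) = 33 \left(-3\right) = -99$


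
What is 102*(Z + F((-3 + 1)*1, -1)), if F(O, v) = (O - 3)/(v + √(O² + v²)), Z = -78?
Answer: -16167/2 - 255*√5/2 ≈ -8368.6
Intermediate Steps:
F(O, v) = (-3 + O)/(v + √(O² + v²))
102*(Z + F((-3 + 1)*1, -1)) = 102*(-78 + (-3 + (-3 + 1)*1)/(-1 + √(((-3 + 1)*1)² + (-1)²))) = 102*(-78 + (-3 - 2*1)/(-1 + √((-2*1)² + 1))) = 102*(-78 + (-3 - 2)/(-1 + √((-2)² + 1))) = 102*(-78 - 5/(-1 + √(4 + 1))) = 102*(-78 - 5/(-1 + √5)) = -7956 - 510/(-1 + √5)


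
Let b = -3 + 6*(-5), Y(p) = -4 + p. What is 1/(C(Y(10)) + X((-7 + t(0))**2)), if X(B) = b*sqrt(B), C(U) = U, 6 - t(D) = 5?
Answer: -1/192 ≈ -0.0052083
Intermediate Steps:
t(D) = 1 (t(D) = 6 - 1*5 = 6 - 5 = 1)
b = -33 (b = -3 - 30 = -33)
X(B) = -33*sqrt(B)
1/(C(Y(10)) + X((-7 + t(0))**2)) = 1/((-4 + 10) - 33*sqrt((-7 + 1)**2)) = 1/(6 - 33*sqrt((-6)**2)) = 1/(6 - 33*sqrt(36)) = 1/(6 - 33*6) = 1/(6 - 198) = 1/(-192) = -1/192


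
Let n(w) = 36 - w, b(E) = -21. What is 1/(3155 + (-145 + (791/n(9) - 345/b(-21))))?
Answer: 189/577532 ≈ 0.00032725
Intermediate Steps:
1/(3155 + (-145 + (791/n(9) - 345/b(-21)))) = 1/(3155 + (-145 + (791/(36 - 1*9) - 345/(-21)))) = 1/(3155 + (-145 + (791/(36 - 9) - 345*(-1/21)))) = 1/(3155 + (-145 + (791/27 + 115/7))) = 1/(3155 + (-145 + 8642/189)) = 1/(3155 - 18763/189) = 1/(577532/189) = 189/577532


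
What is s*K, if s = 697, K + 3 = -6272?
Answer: -4373675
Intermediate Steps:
K = -6275 (K = -3 - 6272 = -6275)
s*K = 697*(-6275) = -4373675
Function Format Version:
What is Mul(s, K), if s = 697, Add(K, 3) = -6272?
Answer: -4373675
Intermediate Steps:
K = -6275 (K = Add(-3, -6272) = -6275)
Mul(s, K) = Mul(697, -6275) = -4373675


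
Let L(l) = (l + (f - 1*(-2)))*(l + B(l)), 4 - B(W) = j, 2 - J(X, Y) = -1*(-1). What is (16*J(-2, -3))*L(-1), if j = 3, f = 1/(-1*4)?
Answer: 0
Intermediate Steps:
f = -¼ (f = 1/(-4) = -¼ ≈ -0.25000)
J(X, Y) = 1 (J(X, Y) = 2 - (-1)*(-1) = 2 - 1*1 = 2 - 1 = 1)
B(W) = 1 (B(W) = 4 - 1*3 = 4 - 3 = 1)
L(l) = (1 + l)*(7/4 + l) (L(l) = (l + (-¼ - 1*(-2)))*(l + 1) = (l + (-¼ + 2))*(1 + l) = (l + 7/4)*(1 + l) = (7/4 + l)*(1 + l) = (1 + l)*(7/4 + l))
(16*J(-2, -3))*L(-1) = (16*1)*(7/4 + (-1)² + (11/4)*(-1)) = 16*(7/4 + 1 - 11/4) = 16*0 = 0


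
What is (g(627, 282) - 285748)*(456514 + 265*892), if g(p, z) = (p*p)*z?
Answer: 76617883467220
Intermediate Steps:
g(p, z) = z*p² (g(p, z) = p²*z = z*p²)
(g(627, 282) - 285748)*(456514 + 265*892) = (282*627² - 285748)*(456514 + 265*892) = (282*393129 - 285748)*(456514 + 236380) = (110862378 - 285748)*692894 = 110576630*692894 = 76617883467220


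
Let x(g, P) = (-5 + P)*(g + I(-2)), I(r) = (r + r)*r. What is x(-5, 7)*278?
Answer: 1668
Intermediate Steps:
I(r) = 2*r² (I(r) = (2*r)*r = 2*r²)
x(g, P) = (-5 + P)*(8 + g) (x(g, P) = (-5 + P)*(g + 2*(-2)²) = (-5 + P)*(g + 2*4) = (-5 + P)*(g + 8) = (-5 + P)*(8 + g))
x(-5, 7)*278 = (-40 - 5*(-5) + 8*7 + 7*(-5))*278 = (-40 + 25 + 56 - 35)*278 = 6*278 = 1668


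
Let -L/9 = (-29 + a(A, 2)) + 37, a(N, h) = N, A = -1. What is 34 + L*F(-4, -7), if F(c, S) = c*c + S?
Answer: -533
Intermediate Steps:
F(c, S) = S + c² (F(c, S) = c² + S = S + c²)
L = -63 (L = -9*((-29 - 1) + 37) = -9*(-30 + 37) = -9*7 = -63)
34 + L*F(-4, -7) = 34 - 63*(-7 + (-4)²) = 34 - 63*(-7 + 16) = 34 - 63*9 = 34 - 567 = -533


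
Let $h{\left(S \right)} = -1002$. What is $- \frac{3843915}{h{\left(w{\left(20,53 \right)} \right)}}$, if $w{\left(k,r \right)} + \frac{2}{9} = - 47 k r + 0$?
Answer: $\frac{1281305}{334} \approx 3836.2$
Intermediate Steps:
$w{\left(k,r \right)} = - \frac{2}{9} - 47 k r$ ($w{\left(k,r \right)} = - \frac{2}{9} + \left(- 47 k r + 0\right) = - \frac{2}{9} - 47 k r$)
$- \frac{3843915}{h{\left(w{\left(20,53 \right)} \right)}} = - \frac{3843915}{-1002} = \left(-3843915\right) \left(- \frac{1}{1002}\right) = \frac{1281305}{334}$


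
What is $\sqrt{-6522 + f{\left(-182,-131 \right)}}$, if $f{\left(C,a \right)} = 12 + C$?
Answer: $2 i \sqrt{1673} \approx 81.805 i$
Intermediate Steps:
$\sqrt{-6522 + f{\left(-182,-131 \right)}} = \sqrt{-6522 + \left(12 - 182\right)} = \sqrt{-6522 - 170} = \sqrt{-6692} = 2 i \sqrt{1673}$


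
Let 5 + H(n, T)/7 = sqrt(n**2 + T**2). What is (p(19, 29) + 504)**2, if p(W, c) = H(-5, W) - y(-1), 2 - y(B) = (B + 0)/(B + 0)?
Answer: 237938 + 6552*sqrt(386) ≈ 3.6666e+5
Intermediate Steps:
y(B) = 1 (y(B) = 2 - (B + 0)/(B + 0) = 2 - B/B = 2 - 1*1 = 2 - 1 = 1)
H(n, T) = -35 + 7*sqrt(T**2 + n**2) (H(n, T) = -35 + 7*sqrt(n**2 + T**2) = -35 + 7*sqrt(T**2 + n**2))
p(W, c) = -36 + 7*sqrt(25 + W**2) (p(W, c) = (-35 + 7*sqrt(W**2 + (-5)**2)) - 1*1 = (-35 + 7*sqrt(W**2 + 25)) - 1 = (-35 + 7*sqrt(25 + W**2)) - 1 = -36 + 7*sqrt(25 + W**2))
(p(19, 29) + 504)**2 = ((-36 + 7*sqrt(25 + 19**2)) + 504)**2 = ((-36 + 7*sqrt(25 + 361)) + 504)**2 = ((-36 + 7*sqrt(386)) + 504)**2 = (468 + 7*sqrt(386))**2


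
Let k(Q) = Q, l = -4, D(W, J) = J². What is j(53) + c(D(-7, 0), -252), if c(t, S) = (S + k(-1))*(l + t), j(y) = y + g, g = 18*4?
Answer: 1137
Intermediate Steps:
g = 72
j(y) = 72 + y (j(y) = y + 72 = 72 + y)
c(t, S) = (-1 + S)*(-4 + t) (c(t, S) = (S - 1)*(-4 + t) = (-1 + S)*(-4 + t))
j(53) + c(D(-7, 0), -252) = (72 + 53) + (4 - 1*0² - 4*(-252) - 252*0²) = 125 + (4 - 1*0 + 1008 - 252*0) = 125 + (4 + 0 + 1008 + 0) = 125 + 1012 = 1137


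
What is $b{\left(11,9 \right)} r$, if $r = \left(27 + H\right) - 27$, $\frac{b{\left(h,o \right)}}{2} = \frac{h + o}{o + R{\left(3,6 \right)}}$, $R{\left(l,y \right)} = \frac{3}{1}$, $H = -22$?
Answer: $- \frac{220}{3} \approx -73.333$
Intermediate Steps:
$R{\left(l,y \right)} = 3$ ($R{\left(l,y \right)} = 3 \cdot 1 = 3$)
$b{\left(h,o \right)} = \frac{2 \left(h + o\right)}{3 + o}$ ($b{\left(h,o \right)} = 2 \frac{h + o}{o + 3} = 2 \frac{h + o}{3 + o} = \frac{2 \left(h + o\right)}{3 + o}$)
$r = -22$ ($r = \left(27 - 22\right) - 27 = 5 - 27 = -22$)
$b{\left(11,9 \right)} r = \frac{2 \left(11 + 9\right)}{3 + 9} \left(-22\right) = 2 \cdot \frac{1}{12} \cdot 20 \left(-22\right) = \frac{10}{3} \left(-22\right) = - \frac{220}{3}$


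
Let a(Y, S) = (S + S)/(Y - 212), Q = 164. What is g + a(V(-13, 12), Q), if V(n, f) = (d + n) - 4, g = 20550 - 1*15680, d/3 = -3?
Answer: 579366/119 ≈ 4868.6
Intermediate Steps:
d = -9 (d = 3*(-3) = -9)
g = 4870 (g = 20550 - 15680 = 4870)
V(n, f) = -13 + n (V(n, f) = (-9 + n) - 4 = -13 + n)
a(Y, S) = 2*S/(-212 + Y) (a(Y, S) = (2*S)/(-212 + Y) = 2*S/(-212 + Y))
g + a(V(-13, 12), Q) = 4870 + 2*164/(-212 + (-13 - 13)) = 4870 + 2*164/(-212 - 26) = 4870 + 2*164/(-238) = 4870 + 2*164*(-1/238) = 4870 - 164/119 = 579366/119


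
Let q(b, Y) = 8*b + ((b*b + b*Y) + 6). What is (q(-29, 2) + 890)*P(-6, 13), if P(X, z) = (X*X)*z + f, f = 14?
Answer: 697454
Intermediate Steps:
P(X, z) = 14 + z*X² (P(X, z) = (X*X)*z + 14 = X²*z + 14 = z*X² + 14 = 14 + z*X²)
q(b, Y) = 6 + b² + 8*b + Y*b (q(b, Y) = 8*b + ((b² + Y*b) + 6) = 8*b + (6 + b² + Y*b) = 6 + b² + 8*b + Y*b)
(q(-29, 2) + 890)*P(-6, 13) = ((6 + (-29)² + 8*(-29) + 2*(-29)) + 890)*(14 + 13*(-6)²) = ((6 + 841 - 232 - 58) + 890)*(14 + 13*36) = (557 + 890)*(14 + 468) = 1447*482 = 697454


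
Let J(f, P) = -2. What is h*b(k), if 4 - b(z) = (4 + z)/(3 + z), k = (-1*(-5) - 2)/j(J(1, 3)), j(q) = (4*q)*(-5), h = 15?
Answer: 1645/41 ≈ 40.122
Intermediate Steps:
j(q) = -20*q
k = 3/40 (k = (-1*(-5) - 2)/((-20*(-2))) = (5 - 2)/40 = 3*(1/40) = 3/40 ≈ 0.075000)
b(z) = 4 - (4 + z)/(3 + z)
h*b(k) = 15*((8 + 3*(3/40))/(3 + 3/40)) = 15*((8 + 9/40)/(123/40)) = 15*((40/123)*(329/40)) = 15*(329/123) = 1645/41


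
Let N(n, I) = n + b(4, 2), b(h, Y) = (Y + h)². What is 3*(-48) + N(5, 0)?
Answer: -103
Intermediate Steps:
N(n, I) = 36 + n (N(n, I) = n + (2 + 4)² = n + 6² = n + 36 = 36 + n)
3*(-48) + N(5, 0) = 3*(-48) + (36 + 5) = -144 + 41 = -103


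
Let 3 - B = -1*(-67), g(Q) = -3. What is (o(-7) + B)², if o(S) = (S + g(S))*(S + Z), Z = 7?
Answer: 4096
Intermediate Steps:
o(S) = (-3 + S)*(7 + S) (o(S) = (S - 3)*(S + 7) = (-3 + S)*(7 + S))
B = -64 (B = 3 - (-1)*(-67) = 3 - 1*67 = 3 - 67 = -64)
(o(-7) + B)² = ((-21 + (-7)² + 4*(-7)) - 64)² = ((-21 + 49 - 28) - 64)² = (0 - 64)² = (-64)² = 4096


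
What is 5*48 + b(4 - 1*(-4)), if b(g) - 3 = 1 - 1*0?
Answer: 244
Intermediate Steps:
b(g) = 4 (b(g) = 3 + (1 - 1*0) = 3 + (1 + 0) = 3 + 1 = 4)
5*48 + b(4 - 1*(-4)) = 5*48 + 4 = 240 + 4 = 244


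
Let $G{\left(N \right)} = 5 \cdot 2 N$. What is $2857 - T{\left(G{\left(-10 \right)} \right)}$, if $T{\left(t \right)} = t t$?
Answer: $-7143$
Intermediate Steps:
$G{\left(N \right)} = 10 N$
$T{\left(t \right)} = t^{2}$
$2857 - T{\left(G{\left(-10 \right)} \right)} = 2857 - \left(10 \left(-10\right)\right)^{2} = 2857 - \left(-100\right)^{2} = 2857 - 10000 = -7143$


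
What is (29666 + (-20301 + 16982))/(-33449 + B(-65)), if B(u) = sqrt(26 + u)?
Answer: -67790831/86064280 - 26347*I*sqrt(39)/1118835640 ≈ -0.78768 - 0.00014706*I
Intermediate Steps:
(29666 + (-20301 + 16982))/(-33449 + B(-65)) = (29666 + (-20301 + 16982))/(-33449 + sqrt(26 - 65)) = (29666 - 3319)/(-33449 + sqrt(-39)) = 26347/(-33449 + I*sqrt(39))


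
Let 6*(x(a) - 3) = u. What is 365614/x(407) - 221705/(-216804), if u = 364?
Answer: 8201450987/1427916 ≈ 5743.6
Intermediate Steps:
x(a) = 191/3 (x(a) = 3 + (⅙)*364 = 3 + 182/3 = 191/3)
365614/x(407) - 221705/(-216804) = 365614/(191/3) - 221705/(-216804) = 365614*(3/191) - 221705*(-1/216804) = 1096842/191 + 7645/7476 = 8201450987/1427916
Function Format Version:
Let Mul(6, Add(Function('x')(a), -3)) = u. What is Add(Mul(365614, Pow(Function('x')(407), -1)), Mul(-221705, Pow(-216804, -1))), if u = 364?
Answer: Rational(8201450987, 1427916) ≈ 5743.6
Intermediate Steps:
Function('x')(a) = Rational(191, 3) (Function('x')(a) = Add(3, Mul(Rational(1, 6), 364)) = Add(3, Rational(182, 3)) = Rational(191, 3))
Add(Mul(365614, Pow(Function('x')(407), -1)), Mul(-221705, Pow(-216804, -1))) = Add(Mul(365614, Pow(Rational(191, 3), -1)), Mul(-221705, Pow(-216804, -1))) = Add(Mul(365614, Rational(3, 191)), Mul(-221705, Rational(-1, 216804))) = Add(Rational(1096842, 191), Rational(7645, 7476)) = Rational(8201450987, 1427916)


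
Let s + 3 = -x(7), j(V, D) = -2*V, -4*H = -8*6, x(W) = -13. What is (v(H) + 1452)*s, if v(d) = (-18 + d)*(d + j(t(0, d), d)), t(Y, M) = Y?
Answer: 13800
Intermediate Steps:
H = 12 (H = -(-2)*6 = -¼*(-48) = 12)
s = 10 (s = -3 - 1*(-13) = -3 + 13 = 10)
v(d) = d*(-18 + d) (v(d) = (-18 + d)*(d - 2*0) = (-18 + d)*(d + 0) = (-18 + d)*d = d*(-18 + d))
(v(H) + 1452)*s = (12*(-18 + 12) + 1452)*10 = (12*(-6) + 1452)*10 = (-72 + 1452)*10 = 1380*10 = 13800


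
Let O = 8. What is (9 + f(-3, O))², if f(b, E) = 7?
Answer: 256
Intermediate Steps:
(9 + f(-3, O))² = (9 + 7)² = 16² = 256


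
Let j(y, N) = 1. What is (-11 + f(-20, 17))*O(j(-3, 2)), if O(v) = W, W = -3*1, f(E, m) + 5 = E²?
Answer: -1152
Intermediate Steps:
f(E, m) = -5 + E²
W = -3
O(v) = -3
(-11 + f(-20, 17))*O(j(-3, 2)) = (-11 + (-5 + (-20)²))*(-3) = (-11 + (-5 + 400))*(-3) = (-11 + 395)*(-3) = 384*(-3) = -1152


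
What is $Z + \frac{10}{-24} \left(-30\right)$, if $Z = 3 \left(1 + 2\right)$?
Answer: $\frac{43}{2} \approx 21.5$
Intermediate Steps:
$Z = 9$ ($Z = 3 \cdot 3 = 9$)
$Z + \frac{10}{-24} \left(-30\right) = 9 + \frac{10}{-24} \left(-30\right) = 9 + 10 \left(- \frac{1}{24}\right) \left(-30\right) = 9 - - \frac{25}{2} = 9 + \frac{25}{2} = \frac{43}{2}$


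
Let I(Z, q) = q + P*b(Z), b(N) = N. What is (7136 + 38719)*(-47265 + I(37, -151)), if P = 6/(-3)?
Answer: -2177653950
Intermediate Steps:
P = -2 (P = 6*(-⅓) = -2)
I(Z, q) = q - 2*Z
(7136 + 38719)*(-47265 + I(37, -151)) = (7136 + 38719)*(-47265 + (-151 - 2*37)) = 45855*(-47265 + (-151 - 74)) = 45855*(-47265 - 225) = 45855*(-47490) = -2177653950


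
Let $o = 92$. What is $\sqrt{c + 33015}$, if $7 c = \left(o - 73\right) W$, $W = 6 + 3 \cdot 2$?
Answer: $\frac{\sqrt{1619331}}{7} \approx 181.79$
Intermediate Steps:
$W = 12$ ($W = 6 + 6 = 12$)
$c = \frac{228}{7}$ ($c = \frac{\left(92 - 73\right) 12}{7} = \frac{19 \cdot 12}{7} = \frac{1}{7} \cdot 228 = \frac{228}{7} \approx 32.571$)
$\sqrt{c + 33015} = \sqrt{\frac{228}{7} + 33015} = \sqrt{\frac{231333}{7}} = \frac{\sqrt{1619331}}{7}$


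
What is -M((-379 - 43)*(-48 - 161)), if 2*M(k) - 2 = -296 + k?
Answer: -43952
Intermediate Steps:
M(k) = -147 + k/2 (M(k) = 1 + (-296 + k)/2 = 1 + (-148 + k/2) = -147 + k/2)
-M((-379 - 43)*(-48 - 161)) = -(-147 + ((-379 - 43)*(-48 - 161))/2) = -(-147 + (-422*(-209))/2) = -(-147 + (½)*88198) = -(-147 + 44099) = -1*43952 = -43952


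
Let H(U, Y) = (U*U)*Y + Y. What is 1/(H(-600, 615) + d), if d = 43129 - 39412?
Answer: 1/221404332 ≈ 4.5166e-9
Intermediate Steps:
H(U, Y) = Y + Y*U**2 (H(U, Y) = U**2*Y + Y = Y*U**2 + Y = Y + Y*U**2)
d = 3717
1/(H(-600, 615) + d) = 1/(615*(1 + (-600)**2) + 3717) = 1/(615*(1 + 360000) + 3717) = 1/(615*360001 + 3717) = 1/(221400615 + 3717) = 1/221404332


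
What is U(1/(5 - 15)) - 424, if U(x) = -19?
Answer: -443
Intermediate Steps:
U(1/(5 - 15)) - 424 = -19 - 424 = -443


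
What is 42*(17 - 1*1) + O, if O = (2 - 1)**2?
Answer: 673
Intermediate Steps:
O = 1 (O = 1**2 = 1)
42*(17 - 1*1) + O = 42*(17 - 1*1) + 1 = 42*(17 - 1) + 1 = 42*16 + 1 = 672 + 1 = 673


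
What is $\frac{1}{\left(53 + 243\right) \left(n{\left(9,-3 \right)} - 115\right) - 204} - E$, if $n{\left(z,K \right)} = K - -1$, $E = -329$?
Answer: $\frac{11461043}{34836} \approx 329.0$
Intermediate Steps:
$n{\left(z,K \right)} = 1 + K$ ($n{\left(z,K \right)} = K + 1 = 1 + K$)
$\frac{1}{\left(53 + 243\right) \left(n{\left(9,-3 \right)} - 115\right) - 204} - E = \frac{1}{\left(53 + 243\right) \left(\left(1 - 3\right) - 115\right) - 204} - -329 = \frac{1}{296 \left(-2 - 115\right) - 204} + 329 = \frac{1}{296 \left(-117\right) - 204} + 329 = \frac{1}{-34632 - 204} + 329 = \frac{1}{-34836} + 329 = - \frac{1}{34836} + 329 = \frac{11461043}{34836}$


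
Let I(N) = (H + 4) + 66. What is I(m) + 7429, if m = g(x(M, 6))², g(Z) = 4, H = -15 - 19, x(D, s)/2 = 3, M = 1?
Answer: 7465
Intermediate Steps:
x(D, s) = 6 (x(D, s) = 2*3 = 6)
H = -34
m = 16 (m = 4² = 16)
I(N) = 36 (I(N) = (-34 + 4) + 66 = -30 + 66 = 36)
I(m) + 7429 = 36 + 7429 = 7465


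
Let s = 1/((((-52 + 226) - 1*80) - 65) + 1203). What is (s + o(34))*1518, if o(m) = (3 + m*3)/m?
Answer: 4464093/952 ≈ 4689.2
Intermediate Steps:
o(m) = (3 + 3*m)/m
s = 1/1232 (s = 1/(((174 - 80) - 65) + 1203) = 1/((94 - 65) + 1203) = 1/(29 + 1203) = 1/1232 ≈ 0.00081169)
(s + o(34))*1518 = (1/1232 + (3 + 3/34))*1518 = (1/1232 + 105/34)*1518 = (64697/20944)*1518 = 4464093/952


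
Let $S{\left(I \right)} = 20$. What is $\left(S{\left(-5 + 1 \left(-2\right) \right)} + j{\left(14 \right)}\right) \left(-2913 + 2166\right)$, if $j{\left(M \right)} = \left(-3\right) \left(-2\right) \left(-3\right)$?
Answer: $-1494$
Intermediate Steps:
$j{\left(M \right)} = -18$ ($j{\left(M \right)} = 6 \left(-3\right) = -18$)
$\left(S{\left(-5 + 1 \left(-2\right) \right)} + j{\left(14 \right)}\right) \left(-2913 + 2166\right) = \left(20 - 18\right) \left(-2913 + 2166\right) = 2 \left(-747\right) = -1494$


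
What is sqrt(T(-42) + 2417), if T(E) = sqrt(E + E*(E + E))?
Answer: sqrt(2417 + sqrt(3486)) ≈ 49.760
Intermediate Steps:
T(E) = sqrt(E + 2*E**2) (T(E) = sqrt(E + E*(2*E)) = sqrt(E + 2*E**2))
sqrt(T(-42) + 2417) = sqrt(sqrt(-42*(1 + 2*(-42))) + 2417) = sqrt(sqrt(-42*(1 - 84)) + 2417) = sqrt(sqrt(-42*(-83)) + 2417) = sqrt(sqrt(3486) + 2417) = sqrt(2417 + sqrt(3486))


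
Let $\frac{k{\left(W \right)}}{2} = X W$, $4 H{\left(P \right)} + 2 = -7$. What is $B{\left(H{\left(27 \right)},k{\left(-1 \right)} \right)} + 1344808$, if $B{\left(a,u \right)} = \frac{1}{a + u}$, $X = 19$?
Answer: $\frac{216514084}{161} \approx 1.3448 \cdot 10^{6}$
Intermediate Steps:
$H{\left(P \right)} = - \frac{9}{4}$ ($H{\left(P \right)} = - \frac{1}{2} + \frac{1}{4} \left(-7\right) = - \frac{1}{2} - \frac{7}{4} = - \frac{9}{4}$)
$k{\left(W \right)} = 38 W$ ($k{\left(W \right)} = 2 \cdot 19 W = 38 W$)
$B{\left(H{\left(27 \right)},k{\left(-1 \right)} \right)} + 1344808 = \frac{1}{- \frac{9}{4} + 38 \left(-1\right)} + 1344808 = \frac{1}{- \frac{9}{4} - 38} + 1344808 = \frac{1}{- \frac{161}{4}} + 1344808 = - \frac{4}{161} + 1344808 = \frac{216514084}{161}$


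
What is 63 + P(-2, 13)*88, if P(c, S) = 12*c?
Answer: -2049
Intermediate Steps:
63 + P(-2, 13)*88 = 63 + (12*(-2))*88 = 63 - 24*88 = 63 - 2112 = -2049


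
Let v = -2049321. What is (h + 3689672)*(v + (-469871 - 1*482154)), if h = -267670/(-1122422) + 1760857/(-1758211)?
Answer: -1560999855232756308312660/140961050503 ≈ -1.1074e+13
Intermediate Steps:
h = -107557449806/140961050503 (h = -267670*(-1/1122422) + 1760857*(-1/1758211) = 133835/561211 - 251551/251173 = -107557449806/140961050503 ≈ -0.76303)
(h + 3689672)*(v + (-469871 - 1*482154)) = (-107557449806/140961050503 + 3689672)*(-2049321 + (-469871 - 1*482154)) = 520099933574055210*(-2049321 + (-469871 - 482154))/140961050503 = 520099933574055210*(-2049321 - 952025)/140961050503 = (520099933574055210/140961050503)*(-3001346) = -1560999855232756308312660/140961050503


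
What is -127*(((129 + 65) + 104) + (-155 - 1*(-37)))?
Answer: -22860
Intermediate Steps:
-127*(((129 + 65) + 104) + (-155 - 1*(-37))) = -127*((194 + 104) + (-155 + 37)) = -127*(298 - 118) = -127*180 = -22860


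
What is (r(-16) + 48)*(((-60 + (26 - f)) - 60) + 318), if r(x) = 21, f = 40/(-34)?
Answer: 264132/17 ≈ 15537.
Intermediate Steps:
f = -20/17 (f = 40*(-1/34) = -20/17 ≈ -1.1765)
(r(-16) + 48)*(((-60 + (26 - f)) - 60) + 318) = (21 + 48)*(((-60 + (26 - 1*(-20/17))) - 60) + 318) = 69*(((-60 + (26 + 20/17)) - 60) + 318) = 69*(((-60 + 462/17) - 60) + 318) = 69*((-558/17 - 60) + 318) = 69*(-1578/17 + 318) = 69*(3828/17) = 264132/17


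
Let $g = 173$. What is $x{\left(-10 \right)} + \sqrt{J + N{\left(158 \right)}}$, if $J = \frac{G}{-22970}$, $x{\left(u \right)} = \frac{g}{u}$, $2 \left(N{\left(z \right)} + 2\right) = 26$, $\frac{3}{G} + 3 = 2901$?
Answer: $- \frac{173}{10} + \frac{\sqrt{1353969667993845}}{11094510} \approx -13.983$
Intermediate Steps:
$G = \frac{1}{966}$ ($G = \frac{3}{-3 + 2901} = \frac{3}{2898} = 3 \cdot \frac{1}{2898} = \frac{1}{966} \approx 0.0010352$)
$N{\left(z \right)} = 11$ ($N{\left(z \right)} = -2 + \frac{1}{2} \cdot 26 = -2 + 13 = 11$)
$x{\left(u \right)} = \frac{173}{u}$
$J = - \frac{1}{22189020}$ ($J = \frac{1}{966 \left(-22970\right)} = \frac{1}{966} \left(- \frac{1}{22970}\right) = - \frac{1}{22189020} \approx -4.5067 \cdot 10^{-8}$)
$x{\left(-10 \right)} + \sqrt{J + N{\left(158 \right)}} = \frac{173}{-10} + \sqrt{- \frac{1}{22189020} + 11} = 173 \left(- \frac{1}{10}\right) + \sqrt{\frac{244079219}{22189020}} = - \frac{173}{10} + \frac{\sqrt{1353969667993845}}{11094510}$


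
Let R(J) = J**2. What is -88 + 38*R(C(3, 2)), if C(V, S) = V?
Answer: 254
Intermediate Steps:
-88 + 38*R(C(3, 2)) = -88 + 38*3**2 = -88 + 38*9 = -88 + 342 = 254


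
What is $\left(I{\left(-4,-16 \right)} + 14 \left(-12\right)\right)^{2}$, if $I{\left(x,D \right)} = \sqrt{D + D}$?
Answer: $28192 - 1344 i \sqrt{2} \approx 28192.0 - 1900.7 i$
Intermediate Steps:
$I{\left(x,D \right)} = \sqrt{2} \sqrt{D}$ ($I{\left(x,D \right)} = \sqrt{2 D} = \sqrt{2} \sqrt{D}$)
$\left(I{\left(-4,-16 \right)} + 14 \left(-12\right)\right)^{2} = \left(\sqrt{2} \sqrt{-16} + 14 \left(-12\right)\right)^{2} = \left(\sqrt{2} \cdot 4 i - 168\right)^{2} = \left(4 i \sqrt{2} - 168\right)^{2} = \left(-168 + 4 i \sqrt{2}\right)^{2}$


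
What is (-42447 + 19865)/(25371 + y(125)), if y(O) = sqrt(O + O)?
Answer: -572927922/643687391 + 112910*sqrt(10)/643687391 ≈ -0.88952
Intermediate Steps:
y(O) = sqrt(2)*sqrt(O) (y(O) = sqrt(2*O) = sqrt(2)*sqrt(O))
(-42447 + 19865)/(25371 + y(125)) = (-42447 + 19865)/(25371 + sqrt(2)*sqrt(125)) = -22582/(25371 + sqrt(2)*(5*sqrt(5))) = -22582/(25371 + 5*sqrt(10))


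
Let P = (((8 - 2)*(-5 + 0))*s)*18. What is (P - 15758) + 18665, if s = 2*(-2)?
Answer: 5067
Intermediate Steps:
s = -4
P = 2160 (P = (((8 - 2)*(-5 + 0))*(-4))*18 = ((6*(-5))*(-4))*18 = -30*(-4)*18 = 120*18 = 2160)
(P - 15758) + 18665 = (2160 - 15758) + 18665 = -13598 + 18665 = 5067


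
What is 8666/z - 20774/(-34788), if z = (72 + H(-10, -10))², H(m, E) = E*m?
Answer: 8808181/9895848 ≈ 0.89009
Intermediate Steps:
z = 29584 (z = (72 - 10*(-10))² = (72 + 100)² = 172² = 29584)
8666/z - 20774/(-34788) = 8666/29584 - 20774/(-34788) = 8666*(1/29584) - 20774*(-1/34788) = 4333/14792 + 799/1338 = 8808181/9895848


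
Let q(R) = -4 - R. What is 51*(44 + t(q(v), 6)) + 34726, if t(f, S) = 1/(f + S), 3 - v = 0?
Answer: 36919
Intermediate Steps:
v = 3 (v = 3 - 1*0 = 3 + 0 = 3)
t(f, S) = 1/(S + f)
51*(44 + t(q(v), 6)) + 34726 = 51*(44 + 1/(6 + (-4 - 1*3))) + 34726 = 51*(44 + 1/(6 + (-4 - 3))) + 34726 = 51*(44 + 1/(6 - 7)) + 34726 = 51*(44 + 1/(-1)) + 34726 = 51*(44 - 1) + 34726 = 51*43 + 34726 = 2193 + 34726 = 36919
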